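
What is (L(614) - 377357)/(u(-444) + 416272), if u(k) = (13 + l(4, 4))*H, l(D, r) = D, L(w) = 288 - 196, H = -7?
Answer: -377265/416153 ≈ -0.90655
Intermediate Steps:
L(w) = 92
u(k) = -119 (u(k) = (13 + 4)*(-7) = 17*(-7) = -119)
(L(614) - 377357)/(u(-444) + 416272) = (92 - 377357)/(-119 + 416272) = -377265/416153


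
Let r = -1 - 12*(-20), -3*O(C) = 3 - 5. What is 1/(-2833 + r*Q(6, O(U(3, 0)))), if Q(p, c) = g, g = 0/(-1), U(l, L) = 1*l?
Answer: -1/2833 ≈ -0.00035298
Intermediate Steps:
U(l, L) = l
O(C) = ⅔ (O(C) = -(3 - 5)/3 = -⅓*(-2) = ⅔)
r = 239 (r = -1 + 240 = 239)
g = 0 (g = 0*(-1) = 0)
Q(p, c) = 0
1/(-2833 + r*Q(6, O(U(3, 0)))) = 1/(-2833 + 239*0) = 1/(-2833 + 0) = 1/(-2833) = -1/2833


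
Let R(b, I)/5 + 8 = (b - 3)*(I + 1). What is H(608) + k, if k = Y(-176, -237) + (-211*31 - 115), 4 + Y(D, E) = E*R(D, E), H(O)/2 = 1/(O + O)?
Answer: -30434242559/608 ≈ -5.0056e+7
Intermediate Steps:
H(O) = 1/O (H(O) = 2/(O + O) = 2/((2*O)) = 2*(1/(2*O)) = 1/O)
R(b, I) = -40 + 5*(1 + I)*(-3 + b) (R(b, I) = -40 + 5*((b - 3)*(I + 1)) = -40 + 5*((-3 + b)*(1 + I)) = -40 + 5*((1 + I)*(-3 + b)) = -40 + 5*(1 + I)*(-3 + b))
Y(D, E) = -4 + E*(-55 - 15*E + 5*D + 5*D*E) (Y(D, E) = -4 + E*(-55 - 15*E + 5*D + 5*E*D) = -4 + E*(-55 - 15*E + 5*D + 5*D*E))
k = -50056320 (k = (-4 + 5*(-237)*(-11 - 176 - 3*(-237) - 176*(-237))) + (-211*31 - 115) = (-4 + 5*(-237)*(-11 - 176 + 711 + 41712)) + (-6541 - 115) = (-4 + 5*(-237)*42236) - 6656 = (-4 - 50049660) - 6656 = -50049664 - 6656 = -50056320)
H(608) + k = 1/608 - 50056320 = -30434242559/608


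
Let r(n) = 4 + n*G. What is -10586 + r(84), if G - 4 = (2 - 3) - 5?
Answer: -10750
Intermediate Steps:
G = -2 (G = 4 + ((2 - 3) - 5) = 4 + (-1 - 5) = 4 - 6 = -2)
r(n) = 4 - 2*n (r(n) = 4 + n*(-2) = 4 - 2*n)
-10586 + r(84) = -10586 + (4 - 2*84) = -10586 + (4 - 168) = -10586 - 164 = -10750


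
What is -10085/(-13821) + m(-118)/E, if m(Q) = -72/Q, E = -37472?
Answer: 5573976131/7639032552 ≈ 0.72967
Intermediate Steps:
-10085/(-13821) + m(-118)/E = -10085/(-13821) - 72/(-118)/(-37472) = -10085*(-1/13821) - 72*(-1/118)*(-1/37472) = 10085/13821 + (36/59)*(-1/37472) = 10085/13821 - 9/552712 = 5573976131/7639032552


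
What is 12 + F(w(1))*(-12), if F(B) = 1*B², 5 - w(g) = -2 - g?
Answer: -756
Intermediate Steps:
w(g) = 7 + g (w(g) = 5 - (-2 - g) = 5 + (2 + g) = 7 + g)
F(B) = B²
12 + F(w(1))*(-12) = 12 + (7 + 1)²*(-12) = 12 + 8²*(-12) = 12 + 64*(-12) = 12 - 768 = -756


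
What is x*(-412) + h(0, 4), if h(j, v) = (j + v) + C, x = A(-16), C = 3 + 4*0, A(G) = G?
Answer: 6599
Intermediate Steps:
C = 3 (C = 3 + 0 = 3)
x = -16
h(j, v) = 3 + j + v (h(j, v) = (j + v) + 3 = 3 + j + v)
x*(-412) + h(0, 4) = -16*(-412) + (3 + 0 + 4) = 6592 + 7 = 6599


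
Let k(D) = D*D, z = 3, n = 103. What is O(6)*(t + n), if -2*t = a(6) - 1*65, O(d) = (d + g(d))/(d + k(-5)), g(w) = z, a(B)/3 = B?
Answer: 2277/62 ≈ 36.726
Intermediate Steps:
a(B) = 3*B
k(D) = D²
g(w) = 3
O(d) = (3 + d)/(25 + d) (O(d) = (d + 3)/(d + (-5)²) = (3 + d)/(d + 25) = (3 + d)/(25 + d))
t = 47/2 (t = -(3*6 - 1*65)/2 = -(18 - 65)/2 = -½*(-47) = 47/2 ≈ 23.500)
O(6)*(t + n) = ((3 + 6)/(25 + 6))*(47/2 + 103) = (9/31)*(253/2) = 2277/62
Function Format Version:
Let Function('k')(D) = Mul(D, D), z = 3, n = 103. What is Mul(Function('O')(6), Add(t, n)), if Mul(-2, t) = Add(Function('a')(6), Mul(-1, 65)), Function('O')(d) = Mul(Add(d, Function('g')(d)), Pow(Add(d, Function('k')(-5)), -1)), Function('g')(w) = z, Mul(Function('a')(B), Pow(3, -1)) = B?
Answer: Rational(2277, 62) ≈ 36.726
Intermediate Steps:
Function('a')(B) = Mul(3, B)
Function('k')(D) = Pow(D, 2)
Function('g')(w) = 3
Function('O')(d) = Mul(Pow(Add(25, d), -1), Add(3, d)) (Function('O')(d) = Mul(Add(d, 3), Pow(Add(d, Pow(-5, 2)), -1)) = Mul(Add(3, d), Pow(Add(d, 25), -1)) = Mul(Add(3, d), Pow(Add(25, d), -1)) = Mul(Pow(Add(25, d), -1), Add(3, d)))
t = Rational(47, 2) (t = Mul(Rational(-1, 2), Add(Mul(3, 6), Mul(-1, 65))) = Mul(Rational(-1, 2), Add(18, -65)) = Mul(Rational(-1, 2), -47) = Rational(47, 2) ≈ 23.500)
Mul(Function('O')(6), Add(t, n)) = Mul(Mul(Pow(Add(25, 6), -1), Add(3, 6)), Add(Rational(47, 2), 103)) = Mul(Mul(Pow(31, -1), 9), Rational(253, 2)) = Mul(Mul(Rational(1, 31), 9), Rational(253, 2)) = Mul(Rational(9, 31), Rational(253, 2)) = Rational(2277, 62)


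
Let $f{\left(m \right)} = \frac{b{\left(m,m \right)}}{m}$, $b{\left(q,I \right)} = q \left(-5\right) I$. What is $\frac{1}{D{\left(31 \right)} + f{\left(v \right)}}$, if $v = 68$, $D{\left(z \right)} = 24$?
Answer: $- \frac{1}{316} \approx -0.0031646$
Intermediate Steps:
$b{\left(q,I \right)} = - 5 I q$ ($b{\left(q,I \right)} = - 5 q I = - 5 I q$)
$f{\left(m \right)} = - 5 m$ ($f{\left(m \right)} = \frac{\left(-5\right) m m}{m} = \frac{\left(-5\right) m^{2}}{m} = - 5 m$)
$\frac{1}{D{\left(31 \right)} + f{\left(v \right)}} = \frac{1}{24 - 340} = \frac{1}{-316} = - \frac{1}{316}$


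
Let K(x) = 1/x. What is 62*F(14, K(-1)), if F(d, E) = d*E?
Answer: -868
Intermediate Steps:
F(d, E) = E*d
62*F(14, K(-1)) = 62*(14/(-1)) = 62*(-1*14) = 62*(-14) = -868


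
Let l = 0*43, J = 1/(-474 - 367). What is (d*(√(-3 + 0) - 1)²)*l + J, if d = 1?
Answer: -1/841 ≈ -0.0011891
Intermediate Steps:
J = -1/841 (J = 1/(-841) = -1/841 ≈ -0.0011891)
l = 0
(d*(√(-3 + 0) - 1)²)*l + J = (1*(√(-3 + 0) - 1)²)*0 - 1/841 = (1*(√(-3) - 1)²)*0 - 1/841 = (1*(I*√3 - 1)²)*0 - 1/841 = (1*(-1 + I*√3)²)*0 - 1/841 = (-1 + I*√3)²*0 - 1/841 = 0 - 1/841 = -1/841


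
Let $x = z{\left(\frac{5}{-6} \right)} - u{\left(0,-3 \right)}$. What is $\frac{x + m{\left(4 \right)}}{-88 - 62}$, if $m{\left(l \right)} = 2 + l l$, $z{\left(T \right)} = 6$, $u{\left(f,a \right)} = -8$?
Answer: $- \frac{16}{75} \approx -0.21333$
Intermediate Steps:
$x = 14$ ($x = 6 - -8 = 6 + 8 = 14$)
$m{\left(l \right)} = 2 + l^{2}$
$\frac{x + m{\left(4 \right)}}{-88 - 62} = \frac{14 + \left(2 + 4^{2}\right)}{-88 - 62} = \frac{14 + \left(2 + 16\right)}{-88 - 62} = \frac{14 + 18}{-150} = 32 \left(- \frac{1}{150}\right) = - \frac{16}{75}$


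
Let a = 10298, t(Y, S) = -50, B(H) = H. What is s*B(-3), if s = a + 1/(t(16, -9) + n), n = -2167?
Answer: -22830665/739 ≈ -30894.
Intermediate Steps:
s = 22830665/2217 (s = 10298 + 1/(-50 - 2167) = 10298 + 1/(-2217) = 10298 - 1/2217 = 22830665/2217 ≈ 10298.)
s*B(-3) = (22830665/2217)*(-3) = -22830665/739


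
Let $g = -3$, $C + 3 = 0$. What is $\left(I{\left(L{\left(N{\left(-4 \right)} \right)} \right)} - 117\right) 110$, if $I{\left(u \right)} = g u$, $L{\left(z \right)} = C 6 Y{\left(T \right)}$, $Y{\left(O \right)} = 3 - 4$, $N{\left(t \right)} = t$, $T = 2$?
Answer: $-18810$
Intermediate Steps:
$Y{\left(O \right)} = -1$ ($Y{\left(O \right)} = 3 - 4 = -1$)
$C = -3$ ($C = -3 + 0 = -3$)
$L{\left(z \right)} = 18$ ($L{\left(z \right)} = \left(-3\right) 6 \left(-1\right) = \left(-18\right) \left(-1\right) = 18$)
$I{\left(u \right)} = - 3 u$
$\left(I{\left(L{\left(N{\left(-4 \right)} \right)} \right)} - 117\right) 110 = \left(\left(-3\right) 18 - 117\right) 110 = \left(-54 - 117\right) 110 = \left(-171\right) 110 = -18810$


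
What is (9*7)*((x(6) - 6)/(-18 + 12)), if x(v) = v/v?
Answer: 105/2 ≈ 52.500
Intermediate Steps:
x(v) = 1
(9*7)*((x(6) - 6)/(-18 + 12)) = (9*7)*((1 - 6)/(-18 + 12)) = 63*(-5/(-6)) = 63*(-5*(-⅙)) = 63*(⅚) = 105/2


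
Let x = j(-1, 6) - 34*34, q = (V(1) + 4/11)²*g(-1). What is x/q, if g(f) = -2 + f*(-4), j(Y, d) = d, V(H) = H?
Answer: -2783/9 ≈ -309.22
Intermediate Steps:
g(f) = -2 - 4*f
q = 450/121 (q = (1 + 4/11)²*(-2 - 4*(-1)) = (1 + 4*(1/11))²*(-2 + 4) = (1 + 4/11)²*2 = (15/11)²*2 = (225/121)*2 = 450/121 ≈ 3.7190)
x = -1150 (x = 6 - 34*34 = 6 - 1156 = -1150)
x/q = -1150/450/121 = -1150*121/450 = -2783/9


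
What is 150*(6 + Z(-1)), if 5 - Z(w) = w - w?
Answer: 1650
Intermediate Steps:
Z(w) = 5 (Z(w) = 5 - (w - w) = 5 - 1*0 = 5 + 0 = 5)
150*(6 + Z(-1)) = 150*(6 + 5) = 150*11 = 1650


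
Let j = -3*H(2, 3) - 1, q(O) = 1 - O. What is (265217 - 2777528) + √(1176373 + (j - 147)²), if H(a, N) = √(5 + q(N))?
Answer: -2512311 + 2*√(299576 + 222*√3) ≈ -2.5112e+6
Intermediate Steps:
H(a, N) = √(6 - N) (H(a, N) = √(5 + (1 - N)) = √(6 - N))
j = -1 - 3*√3 (j = -3*√(6 - 1*3) - 1 = -3*√(6 - 3) - 1 = -3*√3 - 1 = -1 - 3*√3 ≈ -6.1962)
(265217 - 2777528) + √(1176373 + (j - 147)²) = (265217 - 2777528) + √(1176373 + ((-1 - 3*√3) - 147)²) = -2512311 + √(1176373 + (-148 - 3*√3)²)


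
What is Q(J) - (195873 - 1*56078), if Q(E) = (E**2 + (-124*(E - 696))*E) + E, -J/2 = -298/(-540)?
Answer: -1428839891/6075 ≈ -2.3520e+5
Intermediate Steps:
J = -149/135 (J = -(-596)/(-540) = -(-596)*(-1)/540 = -2*149/270 = -149/135 ≈ -1.1037)
Q(E) = E + E**2 + E*(86304 - 124*E) (Q(E) = (E**2 + (-124*(-696 + E))*E) + E = (E**2 + (86304 - 124*E)*E) + E = (E**2 + E*(86304 - 124*E)) + E = E + E**2 + E*(86304 - 124*E))
Q(J) - (195873 - 1*56078) = 41*(-149/135)*(2105 - 3*(-149/135)) - (195873 - 1*56078) = 41*(-149/135)*(2105 + 149/45) - (195873 - 56078) = 41*(-149/135)*(94874/45) - 1*139795 = -579585266/6075 - 139795 = -1428839891/6075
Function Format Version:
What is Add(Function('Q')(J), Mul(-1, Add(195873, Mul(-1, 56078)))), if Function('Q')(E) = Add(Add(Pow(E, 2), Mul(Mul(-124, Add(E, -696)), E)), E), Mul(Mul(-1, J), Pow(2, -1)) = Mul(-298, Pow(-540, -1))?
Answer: Rational(-1428839891, 6075) ≈ -2.3520e+5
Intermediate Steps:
J = Rational(-149, 135) (J = Mul(-2, Mul(-298, Pow(-540, -1))) = Mul(-2, Mul(-298, Rational(-1, 540))) = Mul(-2, Rational(149, 270)) = Rational(-149, 135) ≈ -1.1037)
Function('Q')(E) = Add(E, Pow(E, 2), Mul(E, Add(86304, Mul(-124, E)))) (Function('Q')(E) = Add(Add(Pow(E, 2), Mul(Mul(-124, Add(-696, E)), E)), E) = Add(Add(Pow(E, 2), Mul(Add(86304, Mul(-124, E)), E)), E) = Add(Add(Pow(E, 2), Mul(E, Add(86304, Mul(-124, E)))), E) = Add(E, Pow(E, 2), Mul(E, Add(86304, Mul(-124, E)))))
Add(Function('Q')(J), Mul(-1, Add(195873, Mul(-1, 56078)))) = Add(Mul(41, Rational(-149, 135), Add(2105, Mul(-3, Rational(-149, 135)))), Mul(-1, Add(195873, Mul(-1, 56078)))) = Add(Mul(41, Rational(-149, 135), Add(2105, Rational(149, 45))), Mul(-1, Add(195873, -56078))) = Add(Mul(41, Rational(-149, 135), Rational(94874, 45)), Mul(-1, 139795)) = Add(Rational(-579585266, 6075), -139795) = Rational(-1428839891, 6075)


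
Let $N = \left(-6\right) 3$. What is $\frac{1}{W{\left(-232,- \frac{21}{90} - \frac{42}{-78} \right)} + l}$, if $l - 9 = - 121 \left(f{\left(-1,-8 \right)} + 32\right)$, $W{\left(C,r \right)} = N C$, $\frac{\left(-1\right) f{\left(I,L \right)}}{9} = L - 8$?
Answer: $- \frac{1}{17111} \approx -5.8442 \cdot 10^{-5}$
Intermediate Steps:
$f{\left(I,L \right)} = 72 - 9 L$ ($f{\left(I,L \right)} = - 9 \left(L - 8\right) = - 9 \left(-8 + L\right) = 72 - 9 L$)
$N = -18$
$W{\left(C,r \right)} = - 18 C$
$l = -21287$ ($l = 9 - 121 \left(\left(72 - -72\right) + 32\right) = 9 - 121 \left(\left(72 + 72\right) + 32\right) = 9 - 121 \left(144 + 32\right) = 9 - 21296 = -21287$)
$\frac{1}{W{\left(-232,- \frac{21}{90} - \frac{42}{-78} \right)} + l} = \frac{1}{\left(-18\right) \left(-232\right) - 21287} = \frac{1}{4176 - 21287} = \frac{1}{-17111} = - \frac{1}{17111}$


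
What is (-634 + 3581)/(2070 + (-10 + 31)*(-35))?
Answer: 2947/1335 ≈ 2.2075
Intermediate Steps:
(-634 + 3581)/(2070 + (-10 + 31)*(-35)) = 2947/(2070 + 21*(-35)) = 2947/(2070 - 735) = 2947/1335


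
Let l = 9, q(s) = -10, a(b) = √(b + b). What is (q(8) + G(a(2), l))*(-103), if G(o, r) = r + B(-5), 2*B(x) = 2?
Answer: 0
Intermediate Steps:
a(b) = √2*√b (a(b) = √(2*b) = √2*√b)
B(x) = 1 (B(x) = (½)*2 = 1)
G(o, r) = 1 + r (G(o, r) = r + 1 = 1 + r)
(q(8) + G(a(2), l))*(-103) = (-10 + (1 + 9))*(-103) = (-10 + 10)*(-103) = 0*(-103) = 0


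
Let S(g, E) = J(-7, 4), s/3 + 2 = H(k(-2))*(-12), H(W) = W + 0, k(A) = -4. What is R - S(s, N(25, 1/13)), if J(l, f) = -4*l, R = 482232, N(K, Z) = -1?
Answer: 482204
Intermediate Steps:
H(W) = W
s = 138 (s = -6 + 3*(-4*(-12)) = -6 + 3*48 = -6 + 144 = 138)
S(g, E) = 28 (S(g, E) = -4*(-7) = 28)
R - S(s, N(25, 1/13)) = 482232 - 1*28 = 482232 - 28 = 482204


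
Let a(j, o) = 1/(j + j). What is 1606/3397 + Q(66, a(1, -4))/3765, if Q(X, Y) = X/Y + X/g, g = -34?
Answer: 36767599/72474995 ≈ 0.50731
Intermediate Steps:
a(j, o) = 1/(2*j)
Q(X, Y) = -X/34 + X/Y (Q(X, Y) = X/Y + X/(-34) = X/Y + X*(-1/34) = X/Y - X/34 = -X/34 + X/Y)
1606/3397 + Q(66, a(1, -4))/3765 = 1606/3397 + (-1/34*66 + 66/(((½)/1)))/3765 = 1606*(1/3397) + (-33/17 + 66/(((½)*1)))*(1/3765) = 1606/3397 + (-33/17 + 66/(½))*(1/3765) = 1606/3397 + (-33/17 + 66*2)*(1/3765) = 1606/3397 + (-33/17 + 132)*(1/3765) = 1606/3397 + (2211/17)*(1/3765) = 1606/3397 + 737/21335 = 36767599/72474995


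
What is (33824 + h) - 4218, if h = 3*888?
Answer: 32270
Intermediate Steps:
h = 2664
(33824 + h) - 4218 = (33824 + 2664) - 4218 = 36488 - 4218 = 32270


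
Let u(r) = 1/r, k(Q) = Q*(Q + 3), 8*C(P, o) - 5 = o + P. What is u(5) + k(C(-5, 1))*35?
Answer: 4439/320 ≈ 13.872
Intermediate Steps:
C(P, o) = 5/8 + P/8 + o/8 (C(P, o) = 5/8 + (o + P)/8 = 5/8 + (P + o)/8 = 5/8 + (P/8 + o/8) = 5/8 + P/8 + o/8)
k(Q) = Q*(3 + Q)
u(5) + k(C(-5, 1))*35 = 1/5 + ((5/8 + (⅛)*(-5) + (⅛)*1)*(3 + (5/8 + (⅛)*(-5) + (⅛)*1)))*35 = ⅕ + ((5/8 - 5/8 + ⅛)*(3 + (5/8 - 5/8 + ⅛)))*35 = ⅕ + ((3 + ⅛)/8)*35 = ⅕ + ((⅛)*(25/8))*35 = ⅕ + (25/64)*35 = ⅕ + 875/64 = 4439/320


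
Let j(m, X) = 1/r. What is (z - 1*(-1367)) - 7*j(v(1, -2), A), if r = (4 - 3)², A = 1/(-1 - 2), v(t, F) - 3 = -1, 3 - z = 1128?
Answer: 235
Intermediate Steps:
z = -1125 (z = 3 - 1*1128 = 3 - 1128 = -1125)
v(t, F) = 2 (v(t, F) = 3 - 1 = 2)
A = -⅓ (A = 1/(-3) = -⅓ ≈ -0.33333)
r = 1 (r = 1² = 1)
j(m, X) = 1 (j(m, X) = 1/1 = 1)
(z - 1*(-1367)) - 7*j(v(1, -2), A) = (-1125 - 1*(-1367)) - 7*1 = (-1125 + 1367) - 7 = 242 - 7 = 235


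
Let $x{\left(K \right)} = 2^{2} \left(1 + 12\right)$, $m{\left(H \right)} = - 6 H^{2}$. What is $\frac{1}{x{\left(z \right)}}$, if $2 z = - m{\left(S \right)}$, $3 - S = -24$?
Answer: $\frac{1}{52} \approx 0.019231$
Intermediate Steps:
$S = 27$ ($S = 3 - -24 = 3 + 24 = 27$)
$z = 2187$ ($z = \frac{\left(-1\right) \left(- 6 \cdot 27^{2}\right)}{2} = \frac{\left(-1\right) \left(\left(-6\right) 729\right)}{2} = \frac{\left(-1\right) \left(-4374\right)}{2} = \frac{1}{2} \cdot 4374 = 2187$)
$x{\left(K \right)} = 52$ ($x{\left(K \right)} = 4 \cdot 13 = 52$)
$\frac{1}{x{\left(z \right)}} = \frac{1}{52}$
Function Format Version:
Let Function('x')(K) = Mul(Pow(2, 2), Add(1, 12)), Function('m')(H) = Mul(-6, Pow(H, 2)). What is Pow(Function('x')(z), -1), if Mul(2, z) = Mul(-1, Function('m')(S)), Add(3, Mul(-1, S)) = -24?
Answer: Rational(1, 52) ≈ 0.019231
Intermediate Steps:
S = 27 (S = Add(3, Mul(-1, -24)) = Add(3, 24) = 27)
z = 2187 (z = Mul(Rational(1, 2), Mul(-1, Mul(-6, Pow(27, 2)))) = Mul(Rational(1, 2), Mul(-1, Mul(-6, 729))) = Mul(Rational(1, 2), Mul(-1, -4374)) = Mul(Rational(1, 2), 4374) = 2187)
Function('x')(K) = 52 (Function('x')(K) = Mul(4, 13) = 52)
Pow(Function('x')(z), -1) = Pow(52, -1) = Rational(1, 52)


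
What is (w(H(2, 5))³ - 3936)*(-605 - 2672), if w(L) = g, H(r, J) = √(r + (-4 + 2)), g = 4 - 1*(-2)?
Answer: 12190440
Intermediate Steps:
g = 6 (g = 4 + 2 = 6)
H(r, J) = √(-2 + r) (H(r, J) = √(r - 2) = √(-2 + r))
w(L) = 6
(w(H(2, 5))³ - 3936)*(-605 - 2672) = (6³ - 3936)*(-605 - 2672) = (216 - 3936)*(-3277) = -3720*(-3277) = 12190440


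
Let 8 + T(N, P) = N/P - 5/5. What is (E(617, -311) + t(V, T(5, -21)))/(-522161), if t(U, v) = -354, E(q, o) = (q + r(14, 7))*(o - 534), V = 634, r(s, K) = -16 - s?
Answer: 496369/522161 ≈ 0.95061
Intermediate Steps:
T(N, P) = -9 + N/P (T(N, P) = -8 + (N/P - 5/5) = -8 + (N/P - 5*⅕) = -8 + (N/P - 1) = -8 + (-1 + N/P) = -9 + N/P)
E(q, o) = (-534 + o)*(-30 + q) (E(q, o) = (q + (-16 - 1*14))*(o - 534) = (q + (-16 - 14))*(-534 + o) = (q - 30)*(-534 + o) = (-30 + q)*(-534 + o) = (-534 + o)*(-30 + q))
(E(617, -311) + t(V, T(5, -21)))/(-522161) = ((16020 - 534*617 - 30*(-311) - 311*617) - 354)/(-522161) = ((16020 - 329478 + 9330 - 191887) - 354)*(-1/522161) = (-496015 - 354)*(-1/522161) = -496369*(-1/522161) = 496369/522161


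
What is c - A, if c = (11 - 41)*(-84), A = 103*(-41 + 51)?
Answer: 1490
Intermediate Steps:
A = 1030 (A = 103*10 = 1030)
c = 2520 (c = -30*(-84) = 2520)
c - A = 2520 - 1*1030 = 2520 - 1030 = 1490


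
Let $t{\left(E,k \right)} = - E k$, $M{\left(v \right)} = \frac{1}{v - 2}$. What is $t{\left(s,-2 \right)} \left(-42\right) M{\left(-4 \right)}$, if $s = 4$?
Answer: $56$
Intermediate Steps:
$M{\left(v \right)} = \frac{1}{-2 + v}$
$t{\left(E,k \right)} = - E k$
$t{\left(s,-2 \right)} \left(-42\right) M{\left(-4 \right)} = \frac{\left(-1\right) 4 \left(-2\right) \left(-42\right)}{-2 - 4} = \frac{8 \left(-42\right)}{-6} = \left(-336\right) \left(- \frac{1}{6}\right) = 56$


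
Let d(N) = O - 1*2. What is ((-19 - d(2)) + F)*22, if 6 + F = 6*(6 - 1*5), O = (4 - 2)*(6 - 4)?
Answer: -462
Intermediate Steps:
O = 4 (O = 2*2 = 4)
d(N) = 2 (d(N) = 4 - 1*2 = 4 - 2 = 2)
F = 0 (F = -6 + 6*(6 - 1*5) = -6 + 6*(6 - 5) = -6 + 6*1 = -6 + 6 = 0)
((-19 - d(2)) + F)*22 = ((-19 - 1*2) + 0)*22 = ((-19 - 2) + 0)*22 = (-21 + 0)*22 = -21*22 = -462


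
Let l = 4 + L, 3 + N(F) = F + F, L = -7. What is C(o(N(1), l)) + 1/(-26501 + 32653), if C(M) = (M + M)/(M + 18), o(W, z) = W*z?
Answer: 12311/43064 ≈ 0.28588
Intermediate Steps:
N(F) = -3 + 2*F (N(F) = -3 + (F + F) = -3 + 2*F)
l = -3 (l = 4 - 7 = -3)
C(M) = 2*M/(18 + M) (C(M) = (2*M)/(18 + M) = 2*M/(18 + M))
C(o(N(1), l)) + 1/(-26501 + 32653) = 2*((-3 + 2*1)*(-3))/(18 + (-3 + 2*1)*(-3)) + 1/(-26501 + 32653) = 2*((-3 + 2)*(-3))/(18 + (-3 + 2)*(-3)) + 1/6152 = 2*(-1*(-3))/(18 - 1*(-3)) + 1/6152 = 2*3/(18 + 3) + 1/6152 = 2*3/21 + 1/6152 = 2*3*(1/21) + 1/6152 = 2/7 + 1/6152 = 12311/43064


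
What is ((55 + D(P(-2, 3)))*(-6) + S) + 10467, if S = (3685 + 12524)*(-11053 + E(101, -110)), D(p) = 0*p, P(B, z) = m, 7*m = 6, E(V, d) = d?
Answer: -180930930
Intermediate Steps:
m = 6/7 (m = (⅐)*6 = 6/7 ≈ 0.85714)
P(B, z) = 6/7
D(p) = 0
S = -180941067 (S = (3685 + 12524)*(-11053 - 110) = 16209*(-11163) = -180941067)
((55 + D(P(-2, 3)))*(-6) + S) + 10467 = ((55 + 0)*(-6) - 180941067) + 10467 = (55*(-6) - 180941067) + 10467 = (-330 - 180941067) + 10467 = -180941397 + 10467 = -180930930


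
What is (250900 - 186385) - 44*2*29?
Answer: 61963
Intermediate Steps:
(250900 - 186385) - 44*2*29 = 64515 - 88*29 = 64515 - 2552 = 61963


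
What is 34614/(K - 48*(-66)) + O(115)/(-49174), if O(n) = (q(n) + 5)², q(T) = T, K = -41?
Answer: 828540018/76883549 ≈ 10.777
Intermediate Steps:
O(n) = (5 + n)² (O(n) = (n + 5)² = (5 + n)²)
34614/(K - 48*(-66)) + O(115)/(-49174) = 34614/(-41 - 48*(-66)) + (5 + 115)²/(-49174) = 34614/(-41 + 3168) + 120²*(-1/49174) = 34614/3127 + 14400*(-1/49174) = 34614*(1/3127) - 7200/24587 = 34614/3127 - 7200/24587 = 828540018/76883549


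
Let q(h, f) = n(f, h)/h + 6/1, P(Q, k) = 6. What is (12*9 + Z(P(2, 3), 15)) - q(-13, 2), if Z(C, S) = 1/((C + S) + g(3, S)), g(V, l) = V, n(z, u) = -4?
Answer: 31741/312 ≈ 101.73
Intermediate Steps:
q(h, f) = 6 - 4/h (q(h, f) = -4/h + 6/1 = -4/h + 6*1 = -4/h + 6 = 6 - 4/h)
Z(C, S) = 1/(3 + C + S) (Z(C, S) = 1/((C + S) + 3) = 1/(3 + C + S))
(12*9 + Z(P(2, 3), 15)) - q(-13, 2) = (12*9 + 1/(3 + 6 + 15)) - (6 - 4/(-13)) = (108 + 1/24) - (6 - 4*(-1/13)) = (108 + 1/24) - (6 + 4/13) = 2593/24 - 1*82/13 = 2593/24 - 82/13 = 31741/312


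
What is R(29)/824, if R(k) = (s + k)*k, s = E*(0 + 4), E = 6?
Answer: 1537/824 ≈ 1.8653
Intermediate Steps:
s = 24 (s = 6*(0 + 4) = 6*4 = 24)
R(k) = k*(24 + k) (R(k) = (24 + k)*k = k*(24 + k))
R(29)/824 = (29*(24 + 29))/824 = (29*53)*(1/824) = 1537*(1/824) = 1537/824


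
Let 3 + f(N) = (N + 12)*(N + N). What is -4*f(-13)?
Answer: -92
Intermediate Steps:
f(N) = -3 + 2*N*(12 + N) (f(N) = -3 + (N + 12)*(N + N) = -3 + (12 + N)*(2*N) = -3 + 2*N*(12 + N))
-4*f(-13) = -4*(-3 + 2*(-13)**2 + 24*(-13)) = -4*(-3 + 2*169 - 312) = -4*(-3 + 338 - 312) = -4*23 = -92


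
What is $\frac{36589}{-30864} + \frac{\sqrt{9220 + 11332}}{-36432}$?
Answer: $- \frac{36589}{30864} - \frac{\sqrt{5138}}{18216} \approx -1.1894$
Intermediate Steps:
$\frac{36589}{-30864} + \frac{\sqrt{9220 + 11332}}{-36432} = 36589 \left(- \frac{1}{30864}\right) + \sqrt{20552} \left(- \frac{1}{36432}\right) = - \frac{36589}{30864} + 2 \sqrt{5138} \left(- \frac{1}{36432}\right) = - \frac{36589}{30864} - \frac{\sqrt{5138}}{18216}$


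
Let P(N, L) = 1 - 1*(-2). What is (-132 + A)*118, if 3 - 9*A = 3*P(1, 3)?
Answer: -46964/3 ≈ -15655.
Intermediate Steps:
P(N, L) = 3 (P(N, L) = 1 + 2 = 3)
A = -2/3 (A = 1/3 - 3/3 = 1/3 - 1/9*9 = 1/3 - 1 = -2/3 ≈ -0.66667)
(-132 + A)*118 = (-132 - 2/3)*118 = -398/3*118 = -46964/3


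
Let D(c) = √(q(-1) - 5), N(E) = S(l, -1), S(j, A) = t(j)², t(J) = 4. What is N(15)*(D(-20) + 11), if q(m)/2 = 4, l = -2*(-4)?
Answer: 176 + 16*√3 ≈ 203.71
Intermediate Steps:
l = 8
q(m) = 8 (q(m) = 2*4 = 8)
S(j, A) = 16 (S(j, A) = 4² = 16)
N(E) = 16
D(c) = √3 (D(c) = √(8 - 5) = √3)
N(15)*(D(-20) + 11) = 16*(√3 + 11) = 16*(11 + √3) = 176 + 16*√3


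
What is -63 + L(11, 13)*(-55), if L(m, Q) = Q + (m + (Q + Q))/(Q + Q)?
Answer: -22263/26 ≈ -856.27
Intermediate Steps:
L(m, Q) = Q + (m + 2*Q)/(2*Q) (L(m, Q) = Q + (m + 2*Q)/((2*Q)) = Q + (m + 2*Q)*(1/(2*Q)) = Q + (m + 2*Q)/(2*Q))
-63 + L(11, 13)*(-55) = -63 + (1 + 13 + (½)*11/13)*(-55) = -63 + (1 + 13 + (½)*11*(1/13))*(-55) = -63 + (1 + 13 + 11/26)*(-55) = -63 + (375/26)*(-55) = -63 - 20625/26 = -22263/26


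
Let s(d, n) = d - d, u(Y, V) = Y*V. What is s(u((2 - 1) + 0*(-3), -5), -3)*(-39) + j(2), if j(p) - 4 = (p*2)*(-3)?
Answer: -8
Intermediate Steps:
u(Y, V) = V*Y
s(d, n) = 0
j(p) = 4 - 6*p (j(p) = 4 + (p*2)*(-3) = 4 + (2*p)*(-3) = 4 - 6*p)
s(u((2 - 1) + 0*(-3), -5), -3)*(-39) + j(2) = 0*(-39) + (4 - 6*2) = 0 + (4 - 12) = 0 - 8 = -8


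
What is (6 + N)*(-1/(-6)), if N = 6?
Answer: 2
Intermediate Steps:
(6 + N)*(-1/(-6)) = (6 + 6)*(-1/(-6)) = 12*(-1*(-⅙)) = 12*(⅙) = 2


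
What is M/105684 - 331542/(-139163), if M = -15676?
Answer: 8214291385/3676825623 ≈ 2.2341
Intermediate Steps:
M/105684 - 331542/(-139163) = -15676/105684 - 331542/(-139163) = -15676*1/105684 - 331542*(-1/139163) = -3919/26421 + 331542/139163 = 8214291385/3676825623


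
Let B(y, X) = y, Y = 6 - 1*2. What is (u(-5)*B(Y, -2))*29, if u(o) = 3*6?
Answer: 2088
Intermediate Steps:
Y = 4 (Y = 6 - 2 = 4)
u(o) = 18
(u(-5)*B(Y, -2))*29 = (18*4)*29 = 72*29 = 2088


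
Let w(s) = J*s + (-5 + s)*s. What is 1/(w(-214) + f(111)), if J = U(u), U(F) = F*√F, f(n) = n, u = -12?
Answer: 15659/761991339 - 1712*I*√3/761991339 ≈ 2.055e-5 - 3.8915e-6*I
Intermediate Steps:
U(F) = F^(3/2)
J = -24*I*√3 (J = (-12)^(3/2) = -24*I*√3 ≈ -41.569*I)
w(s) = s*(-5 + s) - 24*I*s*√3 (w(s) = (-24*I*√3)*s + (-5 + s)*s = -24*I*s*√3 + s*(-5 + s) = s*(-5 + s) - 24*I*s*√3)
1/(w(-214) + f(111)) = 1/(-214*(-5 - 214 - 24*I*√3) + 111) = 1/(-214*(-219 - 24*I*√3) + 111) = 1/((46866 + 5136*I*√3) + 111) = 1/(46977 + 5136*I*√3)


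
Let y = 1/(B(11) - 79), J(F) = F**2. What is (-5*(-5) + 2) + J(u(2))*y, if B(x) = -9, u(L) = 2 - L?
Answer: 27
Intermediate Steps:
y = -1/88 (y = 1/(-9 - 79) = 1/(-88) = -1/88 ≈ -0.011364)
(-5*(-5) + 2) + J(u(2))*y = (-5*(-5) + 2) + (2 - 1*2)**2*(-1/88) = (25 + 2) + (2 - 2)**2*(-1/88) = 27 + 0**2*(-1/88) = 27 + 0*(-1/88) = 27 + 0 = 27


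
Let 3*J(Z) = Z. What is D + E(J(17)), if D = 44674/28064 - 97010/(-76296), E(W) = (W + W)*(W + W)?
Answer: 52716084095/401469552 ≈ 131.31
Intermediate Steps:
J(Z) = Z/3
E(W) = 4*W² (E(W) = (2*W)*(2*W) = 4*W²)
D = 383183509/133823184 (D = 44674*(1/28064) - 97010*(-1/76296) = 22337/14032 + 48505/38148 = 383183509/133823184 ≈ 2.8634)
D + E(J(17)) = 383183509/133823184 + 4*((⅓)*17)² = 383183509/133823184 + 4*(17/3)² = 383183509/133823184 + 4*(289/9) = 383183509/133823184 + 1156/9 = 52716084095/401469552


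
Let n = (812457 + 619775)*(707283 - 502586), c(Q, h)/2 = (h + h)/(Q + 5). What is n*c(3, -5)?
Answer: -732933984260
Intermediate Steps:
c(Q, h) = 4*h/(5 + Q) (c(Q, h) = 2*((h + h)/(Q + 5)) = 2*((2*h)/(5 + Q)) = 2*(2*h/(5 + Q)) = 4*h/(5 + Q))
n = 293173593704 (n = 1432232*204697 = 293173593704)
n*c(3, -5) = 293173593704*(4*(-5)/(5 + 3)) = 293173593704*(4*(-5)/8) = 293173593704*(4*(-5)*(⅛)) = 293173593704*(-5/2) = -732933984260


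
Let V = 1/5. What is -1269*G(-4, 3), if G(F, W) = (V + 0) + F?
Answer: 24111/5 ≈ 4822.2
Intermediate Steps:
V = ⅕ ≈ 0.20000
G(F, W) = ⅕ + F (G(F, W) = (⅕ + 0) + F = ⅕ + F)
-1269*G(-4, 3) = -1269*(⅕ - 4) = -1269*(-19/5) = 24111/5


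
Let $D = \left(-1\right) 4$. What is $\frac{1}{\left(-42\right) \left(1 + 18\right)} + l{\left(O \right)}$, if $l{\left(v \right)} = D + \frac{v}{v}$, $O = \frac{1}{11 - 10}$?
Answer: $- \frac{2395}{798} \approx -3.0013$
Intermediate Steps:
$O = 1$ ($O = 1^{-1} = 1$)
$D = -4$
$l{\left(v \right)} = -3$ ($l{\left(v \right)} = -4 + \frac{v}{v} = -4 + 1 = -3$)
$\frac{1}{\left(-42\right) \left(1 + 18\right)} + l{\left(O \right)} = \frac{1}{\left(-42\right) \left(1 + 18\right)} - 3 = - \frac{1}{42 \cdot 19} - 3 = \left(- \frac{1}{42}\right) \frac{1}{19} - 3 = - \frac{1}{798} - 3 = - \frac{2395}{798}$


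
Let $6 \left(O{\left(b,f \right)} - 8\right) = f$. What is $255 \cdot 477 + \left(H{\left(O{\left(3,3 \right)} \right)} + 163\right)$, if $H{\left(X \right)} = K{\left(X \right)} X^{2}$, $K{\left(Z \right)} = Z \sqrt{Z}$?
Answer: $121798 + \frac{4913 \sqrt{34}}{16} \approx 1.2359 \cdot 10^{5}$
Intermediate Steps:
$O{\left(b,f \right)} = 8 + \frac{f}{6}$
$K{\left(Z \right)} = Z^{\frac{3}{2}}$
$H{\left(X \right)} = X^{\frac{7}{2}}$ ($H{\left(X \right)} = X^{\frac{3}{2}} X^{2} = X^{\frac{7}{2}}$)
$255 \cdot 477 + \left(H{\left(O{\left(3,3 \right)} \right)} + 163\right) = 255 \cdot 477 + \left(\left(8 + \frac{1}{6} \cdot 3\right)^{\frac{7}{2}} + 163\right) = 121635 + \left(\left(8 + \frac{1}{2}\right)^{\frac{7}{2}} + 163\right) = 121635 + \left(\left(\frac{17}{2}\right)^{\frac{7}{2}} + 163\right) = 121635 + \left(\frac{4913 \sqrt{34}}{16} + 163\right) = 121635 + \left(163 + \frac{4913 \sqrt{34}}{16}\right) = 121798 + \frac{4913 \sqrt{34}}{16}$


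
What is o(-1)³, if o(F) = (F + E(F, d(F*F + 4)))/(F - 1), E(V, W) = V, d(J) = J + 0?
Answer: 1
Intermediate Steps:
d(J) = J
o(F) = 2*F/(-1 + F) (o(F) = (F + F)/(F - 1) = (2*F)/(-1 + F) = 2*F/(-1 + F))
o(-1)³ = (2*(-1)/(-1 - 1))³ = (2*(-1)/(-2))³ = (2*(-1)*(-½))³ = 1³ = 1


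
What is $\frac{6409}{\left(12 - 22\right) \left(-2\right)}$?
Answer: $\frac{6409}{20} \approx 320.45$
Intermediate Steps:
$\frac{6409}{\left(12 - 22\right) \left(-2\right)} = \frac{6409}{\left(-10\right) \left(-2\right)} = \frac{6409}{20}$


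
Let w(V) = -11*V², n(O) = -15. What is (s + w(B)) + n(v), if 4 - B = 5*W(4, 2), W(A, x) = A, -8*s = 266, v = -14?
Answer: -11457/4 ≈ -2864.3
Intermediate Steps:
s = -133/4 (s = -⅛*266 = -133/4 ≈ -33.250)
B = -16 (B = 4 - 5*4 = 4 - 1*20 = 4 - 20 = -16)
(s + w(B)) + n(v) = (-133/4 - 11*(-16)²) - 15 = (-133/4 - 11*256) - 15 = (-133/4 - 2816) - 15 = -11397/4 - 15 = -11457/4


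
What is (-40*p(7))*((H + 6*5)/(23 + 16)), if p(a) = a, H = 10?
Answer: -11200/39 ≈ -287.18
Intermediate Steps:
(-40*p(7))*((H + 6*5)/(23 + 16)) = (-40*7)*((10 + 6*5)/(23 + 16)) = -280*(10 + 30)/39 = -11200/39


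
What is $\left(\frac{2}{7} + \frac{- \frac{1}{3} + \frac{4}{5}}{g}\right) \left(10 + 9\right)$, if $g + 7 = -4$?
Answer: $\frac{5339}{1155} \approx 4.6225$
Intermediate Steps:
$g = -11$ ($g = -7 - 4 = -11$)
$\left(\frac{2}{7} + \frac{- \frac{1}{3} + \frac{4}{5}}{g}\right) \left(10 + 9\right) = \left(\frac{2}{7} + \frac{- \frac{1}{3} + \frac{4}{5}}{-11}\right) \left(10 + 9\right) = \left(2 \cdot \frac{1}{7} + \left(\left(-1\right) \frac{1}{3} + 4 \cdot \frac{1}{5}\right) \left(- \frac{1}{11}\right)\right) 19 = \left(\frac{2}{7} + \left(- \frac{1}{3} + \frac{4}{5}\right) \left(- \frac{1}{11}\right)\right) 19 = \left(\frac{2}{7} + \frac{7}{15} \left(- \frac{1}{11}\right)\right) 19 = \left(\frac{2}{7} - \frac{7}{165}\right) 19 = \frac{281}{1155} \cdot 19 = \frac{5339}{1155}$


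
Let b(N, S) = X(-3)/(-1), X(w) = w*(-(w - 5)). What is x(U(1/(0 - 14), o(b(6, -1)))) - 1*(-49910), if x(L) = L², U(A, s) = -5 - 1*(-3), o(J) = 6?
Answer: 49914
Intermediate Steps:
X(w) = w*(5 - w) (X(w) = w*(-(-5 + w)) = w*(5 - w))
b(N, S) = 24 (b(N, S) = -3*(5 - 1*(-3))/(-1) = -3*(5 + 3)*(-1) = -3*8*(-1) = -24*(-1) = 24)
U(A, s) = -2 (U(A, s) = -5 + 3 = -2)
x(U(1/(0 - 14), o(b(6, -1)))) - 1*(-49910) = (-2)² - 1*(-49910) = 4 + 49910 = 49914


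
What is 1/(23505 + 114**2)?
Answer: 1/36501 ≈ 2.7397e-5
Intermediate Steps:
1/(23505 + 114**2) = 1/(23505 + 12996) = 1/36501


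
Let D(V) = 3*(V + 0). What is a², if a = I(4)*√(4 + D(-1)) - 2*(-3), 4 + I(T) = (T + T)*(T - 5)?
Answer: 36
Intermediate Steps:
D(V) = 3*V
I(T) = -4 + 2*T*(-5 + T) (I(T) = -4 + (T + T)*(T - 5) = -4 + (2*T)*(-5 + T) = -4 + 2*T*(-5 + T))
a = -6 (a = (-4 - 10*4 + 2*4²)*√(4 + 3*(-1)) - 2*(-3) = (-4 - 40 + 2*16)*√(4 - 3) + 6 = (-4 - 40 + 32)*√1 + 6 = -12*1 + 6 = -12 + 6 = -6)
a² = (-6)² = 36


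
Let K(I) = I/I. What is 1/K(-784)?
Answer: 1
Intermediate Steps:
K(I) = 1
1/K(-784) = 1/1 = 1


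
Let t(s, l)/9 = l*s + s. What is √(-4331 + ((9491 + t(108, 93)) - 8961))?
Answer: 17*√303 ≈ 295.92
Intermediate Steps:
t(s, l) = 9*s + 9*l*s (t(s, l) = 9*(l*s + s) = 9*(s + l*s) = 9*s + 9*l*s)
√(-4331 + ((9491 + t(108, 93)) - 8961)) = √(-4331 + ((9491 + 9*108*(1 + 93)) - 8961)) = √(-4331 + ((9491 + 9*108*94) - 8961)) = √(-4331 + ((9491 + 91368) - 8961)) = √(-4331 + (100859 - 8961)) = √(-4331 + 91898) = √87567 = 17*√303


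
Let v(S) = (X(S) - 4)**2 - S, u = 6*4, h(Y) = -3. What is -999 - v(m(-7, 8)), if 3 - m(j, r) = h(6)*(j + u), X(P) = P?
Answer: -3445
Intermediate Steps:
u = 24
m(j, r) = 75 + 3*j (m(j, r) = 3 - (-3)*(j + 24) = 3 - (-3)*(24 + j) = 3 - (-72 - 3*j) = 3 + (72 + 3*j) = 75 + 3*j)
v(S) = (-4 + S)**2 - S (v(S) = (S - 4)**2 - S = (-4 + S)**2 - S)
-999 - v(m(-7, 8)) = -999 - ((-4 + (75 + 3*(-7)))**2 - (75 + 3*(-7))) = -999 - ((-4 + (75 - 21))**2 - (75 - 21)) = -999 - ((-4 + 54)**2 - 1*54) = -999 - (50**2 - 54) = -999 - (2500 - 54) = -999 - 1*2446 = -999 - 2446 = -3445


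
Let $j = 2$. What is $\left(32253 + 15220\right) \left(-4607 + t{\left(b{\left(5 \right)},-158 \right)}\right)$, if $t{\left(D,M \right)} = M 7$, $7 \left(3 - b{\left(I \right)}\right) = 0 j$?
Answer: $-271213249$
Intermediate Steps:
$b{\left(I \right)} = 3$ ($b{\left(I \right)} = 3 - \frac{0 \cdot 2}{7} = 3 - 0 = 3 + 0 = 3$)
$t{\left(D,M \right)} = 7 M$
$\left(32253 + 15220\right) \left(-4607 + t{\left(b{\left(5 \right)},-158 \right)}\right) = \left(32253 + 15220\right) \left(-4607 + 7 \left(-158\right)\right) = 47473 \left(-4607 - 1106\right) = 47473 \left(-5713\right) = -271213249$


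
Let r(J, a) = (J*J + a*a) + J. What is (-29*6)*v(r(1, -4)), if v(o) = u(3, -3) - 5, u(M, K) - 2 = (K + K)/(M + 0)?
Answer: 870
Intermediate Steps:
u(M, K) = 2 + 2*K/M (u(M, K) = 2 + (K + K)/(M + 0) = 2 + (2*K)/M = 2 + 2*K/M)
r(J, a) = J + J**2 + a**2 (r(J, a) = (J**2 + a**2) + J = J + J**2 + a**2)
v(o) = -5 (v(o) = (2 + 2*(-3)/3) - 5 = (2 + 2*(-3)*(1/3)) - 5 = (2 - 2) - 5 = 0 - 5 = -5)
(-29*6)*v(r(1, -4)) = -29*6*(-5) = -174*(-5) = 870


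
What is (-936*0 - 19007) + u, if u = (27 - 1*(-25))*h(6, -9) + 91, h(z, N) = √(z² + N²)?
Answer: -18916 + 156*√13 ≈ -18354.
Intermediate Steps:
h(z, N) = √(N² + z²)
u = 91 + 156*√13 (u = (27 - 1*(-25))*√((-9)² + 6²) + 91 = (27 + 25)*√(81 + 36) + 91 = 52*√117 + 91 = 52*(3*√13) + 91 = 156*√13 + 91 = 91 + 156*√13 ≈ 653.47)
(-936*0 - 19007) + u = (-936*0 - 19007) + (91 + 156*√13) = (0 - 19007) + (91 + 156*√13) = -19007 + (91 + 156*√13) = -18916 + 156*√13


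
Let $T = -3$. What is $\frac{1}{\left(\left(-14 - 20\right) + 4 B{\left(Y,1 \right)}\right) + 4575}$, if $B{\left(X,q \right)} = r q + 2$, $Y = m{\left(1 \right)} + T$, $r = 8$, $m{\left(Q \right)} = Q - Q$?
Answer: $\frac{1}{4581} \approx 0.00021829$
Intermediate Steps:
$m{\left(Q \right)} = 0$
$Y = -3$ ($Y = 0 - 3 = -3$)
$B{\left(X,q \right)} = 2 + 8 q$ ($B{\left(X,q \right)} = 8 q + 2 = 2 + 8 q$)
$\frac{1}{\left(\left(-14 - 20\right) + 4 B{\left(Y,1 \right)}\right) + 4575} = \frac{1}{\left(\left(-14 - 20\right) + 4 \left(2 + 8 \cdot 1\right)\right) + 4575} = \frac{1}{\left(-34 + 4 \left(2 + 8\right)\right) + 4575} = \frac{1}{\left(-34 + 4 \cdot 10\right) + 4575} = \frac{1}{\left(-34 + 40\right) + 4575} = \frac{1}{6 + 4575} = \frac{1}{4581}$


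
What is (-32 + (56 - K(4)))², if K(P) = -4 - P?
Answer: 1024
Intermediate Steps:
(-32 + (56 - K(4)))² = (-32 + (56 - (-4 - 1*4)))² = (-32 + (56 - (-4 - 4)))² = (-32 + (56 - 1*(-8)))² = (-32 + (56 + 8))² = (-32 + 64)² = 32² = 1024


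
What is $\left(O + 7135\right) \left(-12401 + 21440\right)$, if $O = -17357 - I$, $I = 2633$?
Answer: $-116196345$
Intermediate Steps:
$O = -19990$ ($O = -17357 - 2633 = -19990$)
$\left(O + 7135\right) \left(-12401 + 21440\right) = \left(-19990 + 7135\right) \left(-12401 + 21440\right) = \left(-12855\right) 9039 = -116196345$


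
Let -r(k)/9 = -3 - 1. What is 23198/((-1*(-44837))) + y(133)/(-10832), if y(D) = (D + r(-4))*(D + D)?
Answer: -882160881/242837192 ≈ -3.6327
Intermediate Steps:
r(k) = 36 (r(k) = -9*(-3 - 1) = -9*(-4) = 36)
y(D) = 2*D*(36 + D) (y(D) = (D + 36)*(D + D) = (36 + D)*(2*D) = 2*D*(36 + D))
23198/((-1*(-44837))) + y(133)/(-10832) = 23198/((-1*(-44837))) + (2*133*(36 + 133))/(-10832) = 23198/44837 + (2*133*169)*(-1/10832) = 23198*(1/44837) + 44954*(-1/10832) = 23198/44837 - 22477/5416 = -882160881/242837192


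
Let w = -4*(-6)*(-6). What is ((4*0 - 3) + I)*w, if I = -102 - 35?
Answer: 20160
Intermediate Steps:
I = -137
w = -144 (w = 24*(-6) = -144)
((4*0 - 3) + I)*w = ((4*0 - 3) - 137)*(-144) = ((0 - 3) - 137)*(-144) = (-3 - 137)*(-144) = -140*(-144) = 20160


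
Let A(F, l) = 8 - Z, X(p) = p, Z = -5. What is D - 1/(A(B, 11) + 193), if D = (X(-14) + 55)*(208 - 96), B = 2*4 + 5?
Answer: 945951/206 ≈ 4592.0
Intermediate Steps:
B = 13 (B = 8 + 5 = 13)
A(F, l) = 13 (A(F, l) = 8 - 1*(-5) = 8 + 5 = 13)
D = 4592 (D = (-14 + 55)*(208 - 96) = 41*112 = 4592)
D - 1/(A(B, 11) + 193) = 4592 - 1/(13 + 193) = 4592 - 1/206 = 945951/206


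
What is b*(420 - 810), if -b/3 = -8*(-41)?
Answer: 383760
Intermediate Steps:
b = -984 (b = -(-24)*(-41) = -3*328 = -984)
b*(420 - 810) = -984*(420 - 810) = -984*(-390) = 383760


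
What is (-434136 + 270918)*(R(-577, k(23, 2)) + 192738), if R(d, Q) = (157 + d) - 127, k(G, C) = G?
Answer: -31369030638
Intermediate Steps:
R(d, Q) = 30 + d
(-434136 + 270918)*(R(-577, k(23, 2)) + 192738) = (-434136 + 270918)*((30 - 577) + 192738) = -163218*(-547 + 192738) = -163218*192191 = -31369030638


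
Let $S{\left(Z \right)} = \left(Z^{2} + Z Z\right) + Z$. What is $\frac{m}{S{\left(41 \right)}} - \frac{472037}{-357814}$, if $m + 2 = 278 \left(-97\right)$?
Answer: $- \frac{8043186041}{1217641042} \approx -6.6055$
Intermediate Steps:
$m = -26968$ ($m = -2 + 278 \left(-97\right) = -2 - 26966 = -26968$)
$S{\left(Z \right)} = Z + 2 Z^{2}$ ($S{\left(Z \right)} = \left(Z^{2} + Z^{2}\right) + Z = 2 Z^{2} + Z = Z + 2 Z^{2}$)
$\frac{m}{S{\left(41 \right)}} - \frac{472037}{-357814} = - \frac{26968}{41 \left(1 + 2 \cdot 41\right)} - \frac{472037}{-357814} = - \frac{26968}{41 \left(1 + 82\right)} - - \frac{472037}{357814} = - \frac{26968}{41 \cdot 83} + \frac{472037}{357814} = - \frac{26968}{3403} + \frac{472037}{357814} = - \frac{8043186041}{1217641042}$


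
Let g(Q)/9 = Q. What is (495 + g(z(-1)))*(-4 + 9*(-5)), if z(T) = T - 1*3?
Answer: -22491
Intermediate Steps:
z(T) = -3 + T (z(T) = T - 3 = -3 + T)
g(Q) = 9*Q
(495 + g(z(-1)))*(-4 + 9*(-5)) = (495 + 9*(-3 - 1))*(-4 + 9*(-5)) = (495 + 9*(-4))*(-4 - 45) = (495 - 36)*(-49) = 459*(-49) = -22491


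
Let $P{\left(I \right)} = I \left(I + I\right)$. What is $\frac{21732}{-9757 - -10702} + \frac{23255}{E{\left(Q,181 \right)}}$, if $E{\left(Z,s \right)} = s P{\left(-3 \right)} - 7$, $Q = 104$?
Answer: $\frac{30875569}{1024065} \approx 30.15$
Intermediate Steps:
$P{\left(I \right)} = 2 I^{2}$ ($P{\left(I \right)} = I 2 I = 2 I^{2}$)
$E{\left(Z,s \right)} = -7 + 18 s$ ($E{\left(Z,s \right)} = s 2 \left(-3\right)^{2} - 7 = s 2 \cdot 9 - 7 = s 18 - 7 = 18 s - 7 = -7 + 18 s$)
$\frac{21732}{-9757 - -10702} + \frac{23255}{E{\left(Q,181 \right)}} = \frac{21732}{-9757 - -10702} + \frac{23255}{-7 + 18 \cdot 181} = \frac{21732}{-9757 + 10702} + \frac{23255}{-7 + 3258} = \frac{21732}{945} + \frac{23255}{3251} = 21732 \cdot \frac{1}{945} + 23255 \cdot \frac{1}{3251} = \frac{7244}{315} + \frac{23255}{3251} = \frac{30875569}{1024065}$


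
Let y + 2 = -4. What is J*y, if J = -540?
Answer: 3240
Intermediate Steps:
y = -6 (y = -2 - 4 = -6)
J*y = -540*(-6) = 3240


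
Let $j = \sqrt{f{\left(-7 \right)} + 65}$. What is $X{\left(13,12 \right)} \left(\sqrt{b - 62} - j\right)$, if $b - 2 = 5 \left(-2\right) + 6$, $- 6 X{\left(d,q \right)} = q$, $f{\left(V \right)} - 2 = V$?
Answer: $- 16 i + 4 \sqrt{15} \approx 15.492 - 16.0 i$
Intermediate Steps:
$f{\left(V \right)} = 2 + V$
$X{\left(d,q \right)} = - \frac{q}{6}$
$j = 2 \sqrt{15}$ ($j = \sqrt{\left(2 - 7\right) + 65} = \sqrt{-5 + 65} = \sqrt{60} = 2 \sqrt{15} \approx 7.746$)
$b = -2$ ($b = 2 + \left(5 \left(-2\right) + 6\right) = 2 + \left(-10 + 6\right) = 2 - 4 = -2$)
$X{\left(13,12 \right)} \left(\sqrt{b - 62} - j\right) = \left(- \frac{1}{6}\right) 12 \left(\sqrt{-2 - 62} - 2 \sqrt{15}\right) = - 2 \left(\sqrt{-64} - 2 \sqrt{15}\right) = - 2 \left(8 i - 2 \sqrt{15}\right) = - 2 \left(- 2 \sqrt{15} + 8 i\right) = - 16 i + 4 \sqrt{15}$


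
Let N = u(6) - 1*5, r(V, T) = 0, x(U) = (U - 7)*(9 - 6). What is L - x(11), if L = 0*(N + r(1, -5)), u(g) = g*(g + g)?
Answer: -12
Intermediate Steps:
x(U) = -21 + 3*U (x(U) = (-7 + U)*3 = -21 + 3*U)
u(g) = 2*g² (u(g) = g*(2*g) = 2*g²)
N = 67 (N = 2*6² - 1*5 = 2*36 - 5 = 72 - 5 = 67)
L = 0 (L = 0*(67 + 0) = 0*67 = 0)
L - x(11) = 0 - (-21 + 3*11) = 0 - (-21 + 33) = 0 - 1*12 = 0 - 12 = -12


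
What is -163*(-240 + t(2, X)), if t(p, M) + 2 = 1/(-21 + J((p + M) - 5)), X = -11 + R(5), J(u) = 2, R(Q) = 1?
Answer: 749637/19 ≈ 39455.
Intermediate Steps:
X = -10 (X = -11 + 1 = -10)
t(p, M) = -39/19 (t(p, M) = -2 + 1/(-21 + 2) = -2 + 1/(-19) = -2 - 1/19 = -39/19)
-163*(-240 + t(2, X)) = -163*(-240 - 39/19) = -163*(-4599/19) = 749637/19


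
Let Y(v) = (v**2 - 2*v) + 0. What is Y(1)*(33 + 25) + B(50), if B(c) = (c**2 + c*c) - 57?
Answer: 4885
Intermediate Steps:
Y(v) = v**2 - 2*v
B(c) = -57 + 2*c**2 (B(c) = (c**2 + c**2) - 57 = 2*c**2 - 57 = -57 + 2*c**2)
Y(1)*(33 + 25) + B(50) = (1*(-2 + 1))*(33 + 25) + (-57 + 2*50**2) = (1*(-1))*58 + (-57 + 2*2500) = -1*58 + (-57 + 5000) = -58 + 4943 = 4885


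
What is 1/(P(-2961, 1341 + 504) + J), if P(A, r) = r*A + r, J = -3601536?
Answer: -1/9062736 ≈ -1.1034e-7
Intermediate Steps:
P(A, r) = r + A*r (P(A, r) = A*r + r = r + A*r)
1/(P(-2961, 1341 + 504) + J) = 1/((1341 + 504)*(1 - 2961) - 3601536) = 1/(1845*(-2960) - 3601536) = 1/(-5461200 - 3601536) = 1/(-9062736) = -1/9062736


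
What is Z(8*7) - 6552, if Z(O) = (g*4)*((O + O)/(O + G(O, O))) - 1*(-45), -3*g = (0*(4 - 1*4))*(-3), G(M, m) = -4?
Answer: -6507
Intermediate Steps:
g = 0 (g = -0*(4 - 1*4)*(-3)/3 = -0*(4 - 4)*(-3)/3 = -0*0*(-3)/3 = -0*(-3) = -⅓*0 = 0)
Z(O) = 45 (Z(O) = (0*4)*((O + O)/(O - 4)) - 1*(-45) = 0*((2*O)/(-4 + O)) + 45 = 0*(2*O/(-4 + O)) + 45 = 0 + 45 = 45)
Z(8*7) - 6552 = 45 - 6552 = -6507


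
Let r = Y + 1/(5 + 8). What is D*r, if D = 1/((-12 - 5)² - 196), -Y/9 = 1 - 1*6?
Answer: 586/1209 ≈ 0.48470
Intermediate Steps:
Y = 45 (Y = -9*(1 - 1*6) = -9*(1 - 6) = -9*(-5) = 45)
r = 586/13 (r = 45 + 1/(5 + 8) = 45 + 1/13 = 586/13 ≈ 45.077)
D = 1/93 (D = 1/((-17)² - 196) = 1/(289 - 196) = 1/93 ≈ 0.010753)
D*r = (1/93)*(586/13) = 586/1209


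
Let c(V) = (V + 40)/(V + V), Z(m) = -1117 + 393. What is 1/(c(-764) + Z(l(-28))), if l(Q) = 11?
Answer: -382/276387 ≈ -0.0013821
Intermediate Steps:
Z(m) = -724
c(V) = (40 + V)/(2*V) (c(V) = (40 + V)/((2*V)) = (40 + V)*(1/(2*V)) = (40 + V)/(2*V))
1/(c(-764) + Z(l(-28))) = 1/((1/2)*(40 - 764)/(-764) - 724) = 1/((1/2)*(-1/764)*(-724) - 724) = 1/(181/382 - 724) = 1/(-276387/382) = -382/276387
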